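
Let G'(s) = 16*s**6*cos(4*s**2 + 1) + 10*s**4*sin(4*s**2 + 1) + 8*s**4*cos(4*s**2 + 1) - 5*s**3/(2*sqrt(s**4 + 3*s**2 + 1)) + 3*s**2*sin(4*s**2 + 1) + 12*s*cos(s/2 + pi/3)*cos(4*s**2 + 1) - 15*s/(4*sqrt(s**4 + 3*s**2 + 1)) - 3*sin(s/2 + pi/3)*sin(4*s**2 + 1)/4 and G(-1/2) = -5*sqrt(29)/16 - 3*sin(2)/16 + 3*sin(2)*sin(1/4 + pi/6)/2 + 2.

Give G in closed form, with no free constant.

Integrate term by term and add the pieces.
A general antiderivative is -5*sqrt(s**4 + 3*s**2 + 1)/4 + (2*s**5 + s**3 + 3*cos(s/2 + pi/3)/2)*sin(4*s**2 + 1) + C.
The condition gives C = -5*sqrt(29)/16 - 3*sin(2)/16 + 3*sin(2)*sin(1/4 + pi/6)/2 + 2 - (-5*sqrt(29)/16 - 3*sin(2)/16 + 3*sin(2)*sin(1/4 + pi/6)/2) = 2.
So G(s) = (8*s**5*sin(4*s**2 + 1) + 4*s**3*sin(4*s**2 + 1) - 5*sqrt(s**4 + 3*s**2 + 1) + 6*sin(4*s**2 + 1)*cos(s/2 + pi/3) + 8)/4.
Check: d/ds[(8*s**5*sin(4*s**2 + 1) + 4*s**3*sin(4*s**2 + 1) - 5*sqrt(s**4 + 3*s**2 + 1) + 6*sin(4*s**2 + 1)*cos(s/2 + pi/3) + 8)/4] = (64*s**6*sqrt(s**4 + 3*s**2 + 1)*cos(4*s**2 + 1) + 40*s**4*sqrt(s**4 + 3*s**2 + 1)*sin(4*s**2 + 1) + 32*s**4*sqrt(s**4 + 3*s**2 + 1)*cos(4*s**2 + 1) - 10*s**3 + 12*s**2*sqrt(s**4 + 3*s**2 + 1)*sin(4*s**2 + 1) + 48*s*sqrt(s**4 + 3*s**2 + 1)*cos(s/2 + pi/3)*cos(4*s**2 + 1) - 15*s - 3*sqrt(s**4 + 3*s**2 + 1)*sin(s/2 + pi/3)*sin(4*s**2 + 1))/(4*sqrt(s**4 + 3*s**2 + 1)), which equals G'(s).

G(s) = (8*s**5*sin(4*s**2 + 1) + 4*s**3*sin(4*s**2 + 1) - 5*sqrt(s**4 + 3*s**2 + 1) + 6*sin(4*s**2 + 1)*cos(s/2 + pi/3) + 8)/4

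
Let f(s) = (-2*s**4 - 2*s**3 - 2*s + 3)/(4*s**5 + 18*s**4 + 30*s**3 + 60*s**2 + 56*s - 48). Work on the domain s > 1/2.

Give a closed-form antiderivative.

An antiderivative is F(s) = 13*log(s - 1/2)/1190 + 9*log(s + 2)/80 - 99*log(s + 3)/182 - 281*log(s**2 + 4)/7072 + 597*atan(s/2)/3536.

The denominator factors as 2*(s + 2)*(s + 3)*(2*s - 1)*(s**2 + 4); partial fractions split f into directly integrable pieces: -(281*s - 1194)/(3536*(s**2 + 4)) + 13/(595*(2*s - 1)) - 99/(182*(s + 3)) + 9/(80*(s + 2)).
Check: d/ds[13*log(s - 1/2)/1190 + 9*log(s + 2)/80 - 99*log(s + 3)/182 - 281*log(s**2 + 4)/7072 + 597*atan(s/2)/3536] = (-2*s**4 - 2*s**3 - 2*s + 3)/(4*s**5 + 18*s**4 + 30*s**3 + 60*s**2 + 56*s - 48) = f(s).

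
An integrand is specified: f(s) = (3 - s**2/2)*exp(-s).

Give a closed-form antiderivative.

f has the shape u'v + uv' for u = s**2/2 + s - 2 and v = exp(-s) — it is the derivative of the product u*v.
Check: d/ds[(s**2 + 2*s - 4)*exp(-s)/2] = (6 - s**2)*exp(-s)/2, which equals f(s).

An antiderivative is F(s) = (s**2 + 2*s - 4)*exp(-s)/2.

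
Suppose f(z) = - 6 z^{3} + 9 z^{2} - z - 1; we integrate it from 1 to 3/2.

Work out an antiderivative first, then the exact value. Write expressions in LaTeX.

The integrand splits into summands that can be handled one at a time.
F(z) = - \frac{\left(z^{2} - z - 1\right) \left(3 z^{2} - 3 z + 1\right)}{2} is an antiderivative of f.
Check: d/dz[- \frac{\left(z^{2} - z - 1\right) \left(3 z^{2} - 3 z + 1\right)}{2}] = - 6 z^{3} + 9 z^{2} - z - 1 = f(z).
F(3/2) = \frac{13}{32}; F(1) = \frac{1}{2}.
Integral = F(3/2) - F(1) = - \frac{3}{32}.

Antiderivative: F(z) = - \frac{\left(z^{2} - z - 1\right) \left(3 z^{2} - 3 z + 1\right)}{2}; value = - \frac{3}{32}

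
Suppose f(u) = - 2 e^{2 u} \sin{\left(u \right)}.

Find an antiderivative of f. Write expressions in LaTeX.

An antiderivative is F(u) = - \frac{4 e^{2 u} \sin{\left(u \right)}}{5} + \frac{2 e^{2 u} \cos{\left(u \right)}}{5}.

A first test for any F(u): its u-derivative must equal f(u) identically.
Check: d/du[- \frac{4 e^{2 u} \sin{\left(u \right)}}{5} + \frac{2 e^{2 u} \cos{\left(u \right)}}{5}] = - 2 e^{2 u} \sin{\left(u \right)} = f(u).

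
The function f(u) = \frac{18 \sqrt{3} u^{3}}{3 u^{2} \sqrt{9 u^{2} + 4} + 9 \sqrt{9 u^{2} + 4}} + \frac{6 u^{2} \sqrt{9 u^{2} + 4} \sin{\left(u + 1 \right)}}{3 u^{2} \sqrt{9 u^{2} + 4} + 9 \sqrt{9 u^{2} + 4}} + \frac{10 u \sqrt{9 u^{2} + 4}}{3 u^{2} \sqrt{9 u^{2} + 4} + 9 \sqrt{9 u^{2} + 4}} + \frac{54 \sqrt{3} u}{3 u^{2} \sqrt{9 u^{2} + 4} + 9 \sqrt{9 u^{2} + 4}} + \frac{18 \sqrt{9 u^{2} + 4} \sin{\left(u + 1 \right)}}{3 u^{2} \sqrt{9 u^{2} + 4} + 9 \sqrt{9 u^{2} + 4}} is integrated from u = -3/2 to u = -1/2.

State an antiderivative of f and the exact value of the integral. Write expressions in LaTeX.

Antiderivative: F(u) = 2 \sqrt{3 u^{2} + \frac{4}{3}} + \frac{5 \log{\left(\frac{u^{2}}{2} + \frac{3}{2} \right)}}{3} - 2 \cos{\left(u + 1 \right)}; value = - \frac{\sqrt{291}}{3} - \frac{5 \log{\left(\frac{21}{8} \right)}}{3} + \frac{5 \log{\left(\frac{13}{8} \right)}}{3} + \frac{5 \sqrt{3}}{3}

Integrate term by term and add the pieces.
F(u) = 2 \sqrt{3 u^{2} + \frac{4}{3}} + \frac{5 \log{\left(\frac{u^{2}}{2} + \frac{3}{2} \right)}}{3} - 2 \cos{\left(u + 1 \right)} is an antiderivative of f.
Check: d/du[2 \sqrt{3 u^{2} + \frac{4}{3}} + \frac{5 \log{\left(\frac{u^{2}}{2} + \frac{3}{2} \right)}}{3} - 2 \cos{\left(u + 1 \right)}] = \frac{18 \sqrt{3} u^{3} + 6 u^{2} \sqrt{9 u^{2} + 4} \sin{\left(u + 1 \right)} + 10 u \sqrt{9 u^{2} + 4} + 54 \sqrt{3} u + 18 \sqrt{9 u^{2} + 4} \sin{\left(u + 1 \right)}}{3 u^{2} \sqrt{9 u^{2} + 4} + 9 \sqrt{9 u^{2} + 4}}, which equals f(u).
F(-1/2) = - 2 \cos{\left(\frac{1}{2} \right)} + \frac{5 \log{\left(\frac{13}{8} \right)}}{3} + \frac{5 \sqrt{3}}{3}; F(-3/2) = - 2 \cos{\left(\frac{1}{2} \right)} + \frac{5 \log{\left(\frac{21}{8} \right)}}{3} + \frac{\sqrt{291}}{3}.
Integral = F(-1/2) - F(-3/2) = - \frac{\sqrt{291}}{3} - \frac{5 \log{\left(\frac{21}{8} \right)}}{3} + \frac{5 \log{\left(\frac{13}{8} \right)}}{3} + \frac{5 \sqrt{3}}{3}.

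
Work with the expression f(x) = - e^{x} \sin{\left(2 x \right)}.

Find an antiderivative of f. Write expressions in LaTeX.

An antiderivative is F(x) = \frac{\left(- \sin{\left(2 x \right)} + 2 \cos{\left(2 x \right)}\right) e^{x}}{5}.

Whatever form F(x) takes, F'(x) = f(x) is non-negotiable.
Check: d/dx[\frac{\left(- \sin{\left(2 x \right)} + 2 \cos{\left(2 x \right)}\right) e^{x}}{5}] = - e^{x} \sin{\left(2 x \right)} = f(x).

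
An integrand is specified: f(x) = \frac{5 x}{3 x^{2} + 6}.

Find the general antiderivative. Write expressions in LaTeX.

f matches the chain-rule pattern g'(h)*h' with inner function h(x) = x^{2} + 2; substituting u = h(x) collapses the integral.
Check: d/dx[\frac{5 \log{\left(x^{2} + 2 \right)}}{6}] = \frac{5 x}{3 x^{2} + 6} = f(x).

F(x) = \frac{5 \log{\left(x^{2} + 2 \right)}}{6} + C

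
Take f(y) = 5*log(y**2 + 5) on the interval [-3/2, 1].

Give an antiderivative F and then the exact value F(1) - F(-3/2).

An antiderivative F(y) passes only if d/dy[F] lands on f(y) exactly.
F(y) = 5*(y*log(y**2 + 5) - 2*y + 2*sqrt(5)*atan(sqrt(5)*y/5)) is an antiderivative of f.
Check: d/dy[5*(y*log(y**2 + 5) - 2*y + 2*sqrt(5)*atan(sqrt(5)*y/5))] = 5*log(y**2 + 5) = f(y).
F(1) = -10 + 5*log(6) + 10*sqrt(5)*atan(sqrt(5)/5); F(-3/2) = -15*log(29/4)/2 - 10*sqrt(5)*atan(3*sqrt(5)/10) + 15.
Integral = F(1) - F(-3/2) = -25 + 5*log(6) + 10*sqrt(5)*atan(sqrt(5)/5) + 10*sqrt(5)*atan(3*sqrt(5)/10) + 15*log(29/4)/2.

Antiderivative: F(y) = 5*(y*log(y**2 + 5) - 2*y + 2*sqrt(5)*atan(sqrt(5)*y/5)); value = -25 + 5*log(6) + 10*sqrt(5)*atan(sqrt(5)/5) + 10*sqrt(5)*atan(3*sqrt(5)/10) + 15*log(29/4)/2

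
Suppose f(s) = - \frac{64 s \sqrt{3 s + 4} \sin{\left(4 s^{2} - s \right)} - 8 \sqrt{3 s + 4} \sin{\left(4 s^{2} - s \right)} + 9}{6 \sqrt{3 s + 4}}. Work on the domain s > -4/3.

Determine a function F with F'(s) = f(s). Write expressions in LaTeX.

A candidate is checked by its d/ds: the result must match f(s).
Check: d/ds[- \sqrt{3 s + 4} + \frac{4 \cos{\left(4 s^{2} - s \right)}}{3}] = \frac{- 64 s \sqrt{3 s + 4} \sin{\left(4 s^{2} - s \right)} + 8 \sqrt{3 s + 4} \sin{\left(4 s^{2} - s \right)} - 9}{6 \sqrt{3 s + 4}}, which equals f(s).

An antiderivative is F(s) = - \sqrt{3 s + 4} + \frac{4 \cos{\left(4 s^{2} - s \right)}}{3}.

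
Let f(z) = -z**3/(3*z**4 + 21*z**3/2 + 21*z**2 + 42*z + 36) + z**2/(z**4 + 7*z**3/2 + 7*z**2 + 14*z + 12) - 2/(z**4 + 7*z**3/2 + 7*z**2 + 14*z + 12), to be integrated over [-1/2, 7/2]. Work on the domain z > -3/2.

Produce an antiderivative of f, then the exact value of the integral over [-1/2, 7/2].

Antiderivative: F(z) = (132*log(z + 3/2) - 350*log(z + 2) + 59*log(z**2 + 4) + 74*atan(z/2))/300; value = -7*log(11/2)/6 - 59*log(17/4)/300 + 37*atan(1/4)/150 + 37*atan(7/4)/150 + 7*log(3/2)/6 + 59*log(65/4)/300 + 11*log(5)/25

The denominator factors as 3*(z + 2)*(2*z + 3)*(z**2 + 4); partial fractions split f into directly integrable pieces: (59*z + 74)/(150*(z**2 + 4)) + 22/(25*(2*z + 3)) - 7/(6*(z + 2)).
F(z) = (132*log(z + 3/2) - 350*log(z + 2) + 59*log(z**2 + 4) + 74*atan(z/2))/300 is an antiderivative of f.
Check: d/dz[(132*log(z + 3/2) - 350*log(z + 2) + 59*log(z**2 + 4) + 74*atan(z/2))/300] = (-2*z**3 + 6*z**2 - 12)/(6*z**4 + 21*z**3 + 42*z**2 + 84*z + 72), which equals f(z).
F(7/2) = -7*log(11/2)/6 + 37*atan(7/4)/150 + 59*log(65/4)/300 + 11*log(5)/25; F(-1/2) = -7*log(3/2)/6 - 37*atan(1/4)/150 + 59*log(17/4)/300.
Integral = F(7/2) - F(-1/2) = -7*log(11/2)/6 - 59*log(17/4)/300 + 37*atan(1/4)/150 + 37*atan(7/4)/150 + 7*log(3/2)/6 + 59*log(65/4)/300 + 11*log(5)/25.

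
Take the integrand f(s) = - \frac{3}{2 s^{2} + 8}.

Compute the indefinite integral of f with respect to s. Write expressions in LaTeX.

For F(s) to be correct the identity F'(s) - f(s) = 0 must hold.
Check: d/ds[- \frac{3 \operatorname{atan}{\left(\frac{s}{2} \right)}}{4}] = - \frac{3}{2 s^{2} + 8} = f(s).

F(s) = - \frac{3 \operatorname{atan}{\left(\frac{s}{2} \right)}}{4} + C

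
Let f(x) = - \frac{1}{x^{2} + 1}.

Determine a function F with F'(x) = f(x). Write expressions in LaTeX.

A first test for any F(x): its x-derivative must equal f(x) identically.
Check: d/dx[- \operatorname{atan}{\left(x \right)}] = - \frac{1}{x^{2} + 1} = f(x).

An antiderivative is F(x) = - \operatorname{atan}{\left(x \right)}.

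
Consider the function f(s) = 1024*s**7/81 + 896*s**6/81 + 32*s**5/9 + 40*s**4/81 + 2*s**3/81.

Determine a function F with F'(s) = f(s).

f matches the chain-rule pattern g'(h)*h' with inner function h(s) = -4*s**2/3 - s/3; substituting u = h(s) collapses the integral.
Check: d/ds[s**4*(4*s + 1)**4/162] = 1024*s**7/81 + 896*s**6/81 + 32*s**5/9 + 40*s**4/81 + 2*s**3/81 = f(s).

An antiderivative is F(s) = s**4*(4*s + 1)**4/162.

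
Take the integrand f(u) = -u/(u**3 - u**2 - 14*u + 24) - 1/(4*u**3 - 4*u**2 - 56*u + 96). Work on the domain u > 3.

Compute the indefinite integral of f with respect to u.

Factor the denominator (4*(u - 3)*(u - 2)*(u + 4)) and decompose: f = 5/(56*(u + 4)) + 3/(8*(u - 2)) - 13/(28*(u - 3)); each piece integrates to a log, atan, or power term.
Check: d/du[(-26*log(u - 3) + 21*log(u - 2) + 5*log(u + 4))/56] = (-4*u - 1)/(4*u**3 - 4*u**2 - 56*u + 96), which equals f(u).

F(u) = (-26*log(u - 3) + 21*log(u - 2) + 5*log(u + 4))/56 + C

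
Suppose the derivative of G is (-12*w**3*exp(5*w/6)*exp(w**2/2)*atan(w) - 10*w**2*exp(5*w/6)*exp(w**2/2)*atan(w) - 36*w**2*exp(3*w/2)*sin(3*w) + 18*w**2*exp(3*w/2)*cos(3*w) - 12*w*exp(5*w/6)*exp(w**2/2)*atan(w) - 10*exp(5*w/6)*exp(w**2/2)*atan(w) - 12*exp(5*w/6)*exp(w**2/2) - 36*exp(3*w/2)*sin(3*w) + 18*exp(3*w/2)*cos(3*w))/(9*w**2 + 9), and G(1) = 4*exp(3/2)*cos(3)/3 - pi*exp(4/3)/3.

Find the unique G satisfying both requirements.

Recognize the product-rule pattern: G'(w) = u'v + uv' with u = -4*exp(w**2/2 - 2*w/3)*atan(w)/3 + 4*cos(3*w)/3, v = exp(3*w/2), so integration by parts undoes it.
A general antiderivative is 4*(-exp(w**2/2 - 2*w/3)*atan(w) + cos(3*w))*exp(3*w/2)/3 + C.
The condition gives C = 4*exp(3/2)*cos(3)/3 - pi*exp(4/3)/3 - (4*exp(3/2)*cos(3)/3 - pi*exp(4/3)/3) = 0.
So G(w) = 4*(-exp(w**2/2 - 2*w/3)*atan(w) + cos(3*w))*exp(3*w/2)/3.
Check: d/dw[4*(-exp(w**2/2 - 2*w/3)*atan(w) + cos(3*w))*exp(3*w/2)/3] = (-12*w**3*exp(5*w/6)*exp(w**2/2)*atan(w) - 10*w**2*exp(5*w/6)*exp(w**2/2)*atan(w) - 36*w**2*exp(3*w/2)*sin(3*w) + 18*w**2*exp(3*w/2)*cos(3*w) - 12*w*exp(5*w/6)*exp(w**2/2)*atan(w) - 10*exp(5*w/6)*exp(w**2/2)*atan(w) - 12*exp(5*w/6)*exp(w**2/2) - 36*exp(3*w/2)*sin(3*w) + 18*exp(3*w/2)*cos(3*w))/(9*w**2 + 9) = G'(w).

G(w) = 4*(-exp(w**2/2 - 2*w/3)*atan(w) + cos(3*w))*exp(3*w/2)/3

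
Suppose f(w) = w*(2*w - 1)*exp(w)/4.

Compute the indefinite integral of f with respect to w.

F(w) = (2*w**2 - 5*w + 5)*exp(w)/4 + C

Recognize the product-rule pattern: f = u'v + uv' with u = w**2/2 - 5*w/4 + 5/4, v = exp(w), so integration by parts undoes it.
Check: d/dw[(2*w**2 - 5*w + 5)*exp(w)/4] = w**2*exp(w)/2 - w*exp(w)/4, which equals f(w).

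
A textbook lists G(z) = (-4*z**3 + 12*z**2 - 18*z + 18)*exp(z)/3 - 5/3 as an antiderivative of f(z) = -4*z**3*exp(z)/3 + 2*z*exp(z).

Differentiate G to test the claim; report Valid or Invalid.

Valid - the claim checks out under differentiation.

d/dz[G] = -4*z**3*exp(z)/3 + 2*z*exp(z)
This equals f(z) exactly, so the claim holds.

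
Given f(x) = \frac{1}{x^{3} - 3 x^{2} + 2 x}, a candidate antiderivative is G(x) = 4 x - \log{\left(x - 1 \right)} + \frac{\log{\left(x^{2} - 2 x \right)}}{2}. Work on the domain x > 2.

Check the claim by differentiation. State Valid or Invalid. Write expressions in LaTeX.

Invalid: d/dx[G] - f = 4, which is not 0.

d/dx[G] = \frac{4 x^{3} - 12 x^{2} + 8 x + 1}{x^{3} - 3 x^{2} + 2 x}
d/dx[G] - f(x) = 4 != 0.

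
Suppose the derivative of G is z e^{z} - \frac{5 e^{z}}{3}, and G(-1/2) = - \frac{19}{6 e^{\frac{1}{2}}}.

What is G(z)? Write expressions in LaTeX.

Recognize the product-rule pattern: G'(z) = u'v + uv' with u = z - \frac{8}{3}, v = e^{z}, so integration by parts undoes it.
A general antiderivative is \frac{\left(3 z - 8\right) e^{z}}{3} + C.
The condition gives C = - \frac{19}{6 e^{\frac{1}{2}}} - (- \frac{19}{6 e^{\frac{1}{2}}}) = 0.
So G(z) = z e^{z} - \frac{8 e^{z}}{3}.
Check: d/dz[z e^{z} - \frac{8 e^{z}}{3}] = z e^{z} - \frac{5 e^{z}}{3} = G'(z).

G(z) = z e^{z} - \frac{8 e^{z}}{3}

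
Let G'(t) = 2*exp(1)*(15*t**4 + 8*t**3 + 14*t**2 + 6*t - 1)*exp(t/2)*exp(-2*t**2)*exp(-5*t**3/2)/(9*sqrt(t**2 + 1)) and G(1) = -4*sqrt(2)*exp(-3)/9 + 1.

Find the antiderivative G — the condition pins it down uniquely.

Recognize the product-rule pattern: G'(t) = u'v + uv' with u = -4*sqrt(t**2 + 1)/9, v = exp(-5*t**3/2 - 2*t**2 + t/2 + 1), so integration by parts undoes it.
A general antiderivative is -4*sqrt(t**2 + 1)*exp(-5*t**3/2 - 2*t**2 + t/2 + 1)/9 + C.
The condition gives C = -4*sqrt(2)*exp(-3)/9 + 1 - (-4*sqrt(2)*exp(-3)/9) = 1.
So G(t) = exp(1)*(-4*sqrt(t**2 + 1) + 9*exp(-1)*exp(-t/2)*exp(2*t**2)*exp(5*t**3/2))*exp(t/2)*exp(-2*t**2)*exp(-5*t**3/2)/9.
Check: d/dt[exp(1)*(-4*sqrt(t**2 + 1) + 9*exp(-1)*exp(-t/2)*exp(2*t**2)*exp(5*t**3/2))*exp(t/2)*exp(-2*t**2)*exp(-5*t**3/2)/9] = (30*exp(1)*t**4*exp(t) + 16*exp(1)*t**3*exp(t) + 28*exp(1)*t**2*exp(t) + 12*exp(1)*t*exp(t) - 2*exp(1)*exp(t))*exp(-t/2)*exp(-2*t**2)*exp(-5*t**3/2)/(9*sqrt(t**2 + 1)), which equals G'(t).

G(t) = exp(1)*(-4*sqrt(t**2 + 1) + 9*exp(-1)*exp(-t/2)*exp(2*t**2)*exp(5*t**3/2))*exp(t/2)*exp(-2*t**2)*exp(-5*t**3/2)/9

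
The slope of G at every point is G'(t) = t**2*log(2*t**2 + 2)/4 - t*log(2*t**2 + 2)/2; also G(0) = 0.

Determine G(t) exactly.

The integrand splits into summands that can be handled one at a time.
A general antiderivative is -t**3/18 + t**2/4 + t/6 + (t**3/12 - t**2/4)*log(2*t**2 + 2) - log(t**2 + 1)/4 - atan(t)/6 + C.
The condition gives C = 0 - (0) = 0.
So G(t) = t**3*log(2*t**2 + 2)/12 - t**3/18 - t**2*log(2*t**2 + 2)/4 + t**2/4 + t/6 - log(t**2 + 1)/4 - atan(t)/6.
Check: d/dt[t**3*log(2*t**2 + 2)/12 - t**3/18 - t**2*log(2*t**2 + 2)/4 + t**2/4 + t/6 - log(t**2 + 1)/4 - atan(t)/6] = t**2*log(t**2 + 1)/4 + t**2*log(2)/4 - t*log(t**2 + 1)/2 - t*log(2)/2, which equals G'(t).

G(t) = t**3*log(2*t**2 + 2)/12 - t**3/18 - t**2*log(2*t**2 + 2)/4 + t**2/4 + t/6 - log(t**2 + 1)/4 - atan(t)/6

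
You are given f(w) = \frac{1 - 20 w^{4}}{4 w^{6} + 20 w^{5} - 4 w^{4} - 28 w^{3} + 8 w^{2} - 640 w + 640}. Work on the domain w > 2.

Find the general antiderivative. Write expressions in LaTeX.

The denominator factors as 4 \left(w - 2\right) \left(w - 1\right) \left(w + 4\right)^{2} \left(w^{2} + 5\right); partial fractions split f into directly integrable pieces: - \frac{499 \left(19 w + 29\right)}{31752 \left(w^{2} + 5\right)} + \frac{271517}{529200 \left(w + 4\right)} - \frac{5119}{2520 \left(w + 4\right)^{2}} + \frac{19}{600 \left(w - 1\right)} - \frac{319}{1296 \left(w - 2\right)}.
Check: d/dw[- \frac{390775 w \log{\left(w - 2 \right)} - 50274 w \log{\left(w - 1 \right)} - 814551 w \log{\left(w + 4 \right)} + 237025 w \log{\left(w^{2} + 5 \right)} + 144710 \sqrt{5} w \operatorname{atan}{\left(\frac{\sqrt{5} w}{5} \right)} + 1563100 \log{\left(w - 2 \right)} - 201096 \log{\left(w - 1 \right)} - 3258204 \log{\left(w + 4 \right)} + 948100 \log{\left(w^{2} + 5 \right)} + 578840 \sqrt{5} \operatorname{atan}{\left(\frac{\sqrt{5} w}{5} \right)} - 3224970}{1587600 \left(w + 4\right)}] = \frac{1 - 20 w^{4}}{4 w^{6} + 20 w^{5} - 4 w^{4} - 28 w^{3} + 8 w^{2} - 640 w + 640} = f(w).

F(w) = - \frac{390775 w \log{\left(w - 2 \right)} - 50274 w \log{\left(w - 1 \right)} - 814551 w \log{\left(w + 4 \right)} + 237025 w \log{\left(w^{2} + 5 \right)} + 144710 \sqrt{5} w \operatorname{atan}{\left(\frac{\sqrt{5} w}{5} \right)} + 1563100 \log{\left(w - 2 \right)} - 201096 \log{\left(w - 1 \right)} - 3258204 \log{\left(w + 4 \right)} + 948100 \log{\left(w^{2} + 5 \right)} + 578840 \sqrt{5} \operatorname{atan}{\left(\frac{\sqrt{5} w}{5} \right)} - 3224970}{1587600 \left(w + 4\right)} + C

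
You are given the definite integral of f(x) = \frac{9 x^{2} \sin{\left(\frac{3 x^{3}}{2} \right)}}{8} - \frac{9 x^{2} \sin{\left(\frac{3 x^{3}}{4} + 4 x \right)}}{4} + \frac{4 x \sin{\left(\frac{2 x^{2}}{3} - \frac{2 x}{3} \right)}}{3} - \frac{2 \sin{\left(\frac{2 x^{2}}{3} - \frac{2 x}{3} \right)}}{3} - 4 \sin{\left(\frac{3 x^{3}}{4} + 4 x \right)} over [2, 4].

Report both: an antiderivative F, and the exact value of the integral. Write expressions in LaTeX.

Antiderivative: F(x) = - \frac{\cos{\left(\frac{3 x^{3}}{2} \right)}}{4} - \cos{\left(\frac{2 x^{2}}{3} - \frac{2 x}{3} \right)} + \cos{\left(\frac{3 x^{3}}{4} + 4 x \right)}; value = - \cos{\left(14 \right)} - \frac{\cos{\left(96 \right)}}{4} - \cos{\left(8 \right)} + \frac{\cos{\left(12 \right)}}{4} + \cos{\left(\frac{4}{3} \right)} + \cos{\left(64 \right)}

The integrand splits into summands that can be handled one at a time.
F(x) = - \frac{\cos{\left(\frac{3 x^{3}}{2} \right)}}{4} - \cos{\left(\frac{2 x^{2}}{3} - \frac{2 x}{3} \right)} + \cos{\left(\frac{3 x^{3}}{4} + 4 x \right)} is an antiderivative of f.
Check: d/dx[- \frac{\cos{\left(\frac{3 x^{3}}{2} \right)}}{4} - \cos{\left(\frac{2 x^{2}}{3} - \frac{2 x}{3} \right)} + \cos{\left(\frac{3 x^{3}}{4} + 4 x \right)}] = \frac{9 x^{2} \sin{\left(\frac{3 x^{3}}{2} \right)}}{8} - \frac{9 x^{2} \sin{\left(\frac{3 x^{3}}{4} + 4 x \right)}}{4} + \frac{4 x \sin{\left(\frac{2 x^{2}}{3} - \frac{2 x}{3} \right)}}{3} - \frac{2 \sin{\left(\frac{2 x^{2}}{3} - \frac{2 x}{3} \right)}}{3} - 4 \sin{\left(\frac{3 x^{3}}{4} + 4 x \right)} = f(x).
F(4) = - \frac{\cos{\left(96 \right)}}{4} - \cos{\left(8 \right)} + \cos{\left(64 \right)}; F(2) = - \cos{\left(\frac{4}{3} \right)} - \frac{\cos{\left(12 \right)}}{4} + \cos{\left(14 \right)}.
Integral = F(4) - F(2) = - \cos{\left(14 \right)} - \frac{\cos{\left(96 \right)}}{4} - \cos{\left(8 \right)} + \frac{\cos{\left(12 \right)}}{4} + \cos{\left(\frac{4}{3} \right)} + \cos{\left(64 \right)}.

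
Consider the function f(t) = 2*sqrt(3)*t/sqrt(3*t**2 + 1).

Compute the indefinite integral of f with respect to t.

The substitution u = 4*t**2 + 4/3 works: f is exactly (dF/du)*(du/dt) for that inner function.
Check: d/dt[sqrt(4*t**2 + 4/3)] = 2*sqrt(3)*t/sqrt(3*t**2 + 1) = f(t).

F(t) = sqrt(4*t**2 + 4/3) + C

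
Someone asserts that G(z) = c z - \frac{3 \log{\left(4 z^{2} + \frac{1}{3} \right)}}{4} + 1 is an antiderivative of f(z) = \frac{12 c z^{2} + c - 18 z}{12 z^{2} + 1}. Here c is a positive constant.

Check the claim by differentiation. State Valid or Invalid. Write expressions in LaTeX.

d/dz[G] = \frac{12 c z^{2} + c - 18 z}{12 z^{2} + 1}
This equals f(z) exactly, so the claim holds.

Valid - differentiating G returns exactly f.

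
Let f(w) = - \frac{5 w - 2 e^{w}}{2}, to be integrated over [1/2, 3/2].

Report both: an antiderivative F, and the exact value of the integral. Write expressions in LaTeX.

Antiderivative: F(w) = - \frac{5 w^{2}}{4} + e^{w}; value = - \frac{5}{2} - e^{\frac{1}{2}} + e^{\frac{3}{2}}

Check any antiderivative F(w) by computing F'(w) and comparing it with f(w).
F(w) = - \frac{5 w^{2}}{4} + e^{w} is an antiderivative of f.
Check: d/dw[- \frac{5 w^{2}}{4} + e^{w}] = - \frac{5 w}{2} + e^{w}, which equals f(w).
F(3/2) = - \frac{45}{16} + e^{\frac{3}{2}}; F(1/2) = - \frac{5}{16} + e^{\frac{1}{2}}.
Integral = F(3/2) - F(1/2) = - \frac{5}{2} - e^{\frac{1}{2}} + e^{\frac{3}{2}}.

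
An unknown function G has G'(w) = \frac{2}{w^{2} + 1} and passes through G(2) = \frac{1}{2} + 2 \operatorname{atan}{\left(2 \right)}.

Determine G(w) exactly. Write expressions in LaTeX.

G(w) = 2 \operatorname{atan}{\left(w \right)} + \frac{1}{2}

Differentiate the proposed G(w) back; it has to land on the given G'(w).
A general antiderivative is 2 \operatorname{atan}{\left(w \right)} + C.
The condition gives C = \frac{1}{2} + 2 \operatorname{atan}{\left(2 \right)} - (2 \operatorname{atan}{\left(2 \right)}) = \frac{1}{2}.
So G(w) = 2 \operatorname{atan}{\left(w \right)} + \frac{1}{2}.
Check: d/dw[2 \operatorname{atan}{\left(w \right)} + \frac{1}{2}] = \frac{2}{w^{2} + 1} = G'(w).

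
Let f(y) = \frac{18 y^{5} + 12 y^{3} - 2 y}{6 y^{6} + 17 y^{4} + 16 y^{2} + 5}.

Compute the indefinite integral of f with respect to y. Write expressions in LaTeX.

Whatever form F(y) takes, F'(y) = f(y) is non-negotiable.
Check: d/dy[\frac{3 \log{\left(2 y^{2} + \frac{5}{3} \right)}}{2} + \frac{4}{2 y^{2} + 2}] = \frac{18 y^{5} + 12 y^{3} - 2 y}{6 y^{6} + 17 y^{4} + 16 y^{2} + 5} = f(y).

F(y) = \frac{3 \log{\left(2 y^{2} + \frac{5}{3} \right)}}{2} + \frac{4}{2 y^{2} + 2} + C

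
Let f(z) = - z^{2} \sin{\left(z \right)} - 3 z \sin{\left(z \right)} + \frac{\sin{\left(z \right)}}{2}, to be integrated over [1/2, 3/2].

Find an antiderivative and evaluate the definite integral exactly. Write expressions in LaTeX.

Antiderivative: F(z) = z^{2} \cos{\left(z \right)} - 2 z \sin{\left(z \right)} + 3 z \cos{\left(z \right)} - 3 \sin{\left(z \right)} - \frac{5 \cos{\left(z \right)}}{2}; value = - 6 \sin{\left(\frac{3}{2} \right)} + \frac{17 \cos{\left(\frac{3}{2} \right)}}{4} + \frac{3 \cos{\left(\frac{1}{2} \right)}}{4} + 4 \sin{\left(\frac{1}{2} \right)}

The integrand splits into summands that can be handled one at a time.
F(z) = z^{2} \cos{\left(z \right)} - 2 z \sin{\left(z \right)} + 3 z \cos{\left(z \right)} - 3 \sin{\left(z \right)} - \frac{5 \cos{\left(z \right)}}{2} is an antiderivative of f.
Check: d/dz[z^{2} \cos{\left(z \right)} - 2 z \sin{\left(z \right)} + 3 z \cos{\left(z \right)} - 3 \sin{\left(z \right)} - \frac{5 \cos{\left(z \right)}}{2}] = - z^{2} \sin{\left(z \right)} - 3 z \sin{\left(z \right)} + \frac{\sin{\left(z \right)}}{2} = f(z).
F(3/2) = - 6 \sin{\left(\frac{3}{2} \right)} + \frac{17 \cos{\left(\frac{3}{2} \right)}}{4}; F(1/2) = - 4 \sin{\left(\frac{1}{2} \right)} - \frac{3 \cos{\left(\frac{1}{2} \right)}}{4}.
Integral = F(3/2) - F(1/2) = - 6 \sin{\left(\frac{3}{2} \right)} + \frac{17 \cos{\left(\frac{3}{2} \right)}}{4} + \frac{3 \cos{\left(\frac{1}{2} \right)}}{4} + 4 \sin{\left(\frac{1}{2} \right)}.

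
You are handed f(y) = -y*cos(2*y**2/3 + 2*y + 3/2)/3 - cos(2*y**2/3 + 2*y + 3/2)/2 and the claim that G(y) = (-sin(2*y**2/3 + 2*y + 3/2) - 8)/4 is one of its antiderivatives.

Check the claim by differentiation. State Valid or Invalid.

d/dy[G] = -y*cos(2*y**2/3 + 2*y + 3/2)/3 - cos(2*y**2/3 + 2*y + 3/2)/2
This equals f(y) exactly, so the claim holds.

Valid: G'(y) = f(y).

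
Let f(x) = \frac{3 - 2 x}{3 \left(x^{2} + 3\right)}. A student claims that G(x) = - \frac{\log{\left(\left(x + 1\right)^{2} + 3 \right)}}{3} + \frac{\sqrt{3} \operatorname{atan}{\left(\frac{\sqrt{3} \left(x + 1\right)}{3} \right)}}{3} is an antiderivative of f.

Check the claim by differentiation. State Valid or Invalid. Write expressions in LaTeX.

Invalid: d/dx[G] - f = \frac{2 x^{2} - 4 x - 9}{3 x^{4} + 6 x^{3} + 21 x^{2} + 18 x + 36}, which is not 0.

d/dx[G] = \frac{1 - 2 x}{3 x^{2} + 6 x + 12}
d/dx[G] - f(x) = \frac{2 x^{2} - 4 x - 9}{3 x^{4} + 6 x^{3} + 21 x^{2} + 18 x + 36} != 0.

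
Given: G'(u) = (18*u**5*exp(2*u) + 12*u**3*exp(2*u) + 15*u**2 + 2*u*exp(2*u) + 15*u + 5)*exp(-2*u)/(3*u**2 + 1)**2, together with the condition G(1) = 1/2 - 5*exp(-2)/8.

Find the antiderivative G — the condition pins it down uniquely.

G(u) = (6*u**4*exp(2*u) - u**2*exp(2*u) - exp(2*u) - 5)*exp(-2*u)/(2*(3*u**2 + 1))

For G(u) to be correct, d/du[G] must agree with the stated G'(u) identically.
A general antiderivative is u**2 - 1/2 - 5*exp(-2*u)/(2*(3*u**2 + 1)) + C.
The condition gives C = 1/2 - 5*exp(-2)/8 - (1/2 - 5*exp(-2)/8) = 0.
So G(u) = (6*u**4*exp(2*u) - u**2*exp(2*u) - exp(2*u) - 5)*exp(-2*u)/(2*(3*u**2 + 1)).
Check: d/du[(6*u**4*exp(2*u) - u**2*exp(2*u) - exp(2*u) - 5)*exp(-2*u)/(2*(3*u**2 + 1))] = (18*u**5*exp(2*u) + 12*u**3*exp(2*u) + 15*u**2 + 2*u*exp(2*u) + 15*u + 5)/(9*u**4*exp(2*u) + 6*u**2*exp(2*u) + exp(2*u)), which equals G'(u).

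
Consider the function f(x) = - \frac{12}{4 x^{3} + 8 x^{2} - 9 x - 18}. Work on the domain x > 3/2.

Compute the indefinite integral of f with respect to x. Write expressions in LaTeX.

The denominator factors as \left(x + 2\right) \left(2 x - 3\right) \left(2 x + 3\right); partial fractions split f into directly integrable pieces: \frac{4}{2 x + 3} - \frac{4}{7 \left(2 x - 3\right)} - \frac{12}{7 \left(x + 2\right)}.
Check: d/dx[- \frac{2 \log{\left(x - \frac{3}{2} \right)}}{7} + 2 \log{\left(x + \frac{3}{2} \right)} - \frac{12 \log{\left(x + 2 \right)}}{7}] = - \frac{12}{4 x^{3} + 8 x^{2} - 9 x - 18} = f(x).

F(x) = - \frac{2 \log{\left(x - \frac{3}{2} \right)}}{7} + 2 \log{\left(x + \frac{3}{2} \right)} - \frac{12 \log{\left(x + 2 \right)}}{7} + C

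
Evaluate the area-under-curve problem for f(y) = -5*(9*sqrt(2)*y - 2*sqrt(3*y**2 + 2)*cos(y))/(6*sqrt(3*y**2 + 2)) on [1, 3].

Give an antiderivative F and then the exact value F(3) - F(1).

Antiderivative: F(y) = -5*sqrt(3*y**2/2 + 1) + 5*sin(y)/3; value = -5*sqrt(58)/2 - 5*sin(1)/3 + 5*sin(3)/3 + 5*sqrt(10)/2

Check any antiderivative F(y) by computing F'(y) and comparing it with f(y).
F(y) = -5*sqrt(3*y**2/2 + 1) + 5*sin(y)/3 is an antiderivative of f.
Check: d/dy[-5*sqrt(3*y**2/2 + 1) + 5*sin(y)/3] = (-45*sqrt(2)*y + 10*sqrt(3*y**2 + 2)*cos(y))/(6*sqrt(3*y**2 + 2)), which equals f(y).
F(3) = -5*sqrt(58)/2 + 5*sin(3)/3; F(1) = -5*sqrt(10)/2 + 5*sin(1)/3.
Integral = F(3) - F(1) = -5*sqrt(58)/2 - 5*sin(1)/3 + 5*sin(3)/3 + 5*sqrt(10)/2.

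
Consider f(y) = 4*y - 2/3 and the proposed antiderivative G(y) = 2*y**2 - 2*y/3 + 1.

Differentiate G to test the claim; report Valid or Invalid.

Valid - differentiating G returns exactly f.

d/dy[G] = 4*y - 2/3
This equals f(y) exactly, so the claim holds.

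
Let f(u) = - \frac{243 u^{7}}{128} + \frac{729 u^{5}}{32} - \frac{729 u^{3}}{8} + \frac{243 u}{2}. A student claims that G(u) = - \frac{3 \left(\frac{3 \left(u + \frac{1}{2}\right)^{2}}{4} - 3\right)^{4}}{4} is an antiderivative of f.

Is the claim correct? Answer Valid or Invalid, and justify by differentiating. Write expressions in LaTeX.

Invalid: d/du[G] - f = - \frac{1701 u^{6}}{256} - \frac{5103 u^{5}}{512} + \frac{49815 u^{4}}{1024} + \frac{108135 u^{3}}{2048} - \frac{448335 u^{2}}{4096} - \frac{503253 u}{8192} + \frac{820125}{16384}, which is not 0.

d/du[G] = - \frac{243 u^{7}}{128} - \frac{1701 u^{6}}{256} + \frac{6561 u^{5}}{512} + \frac{49815 u^{4}}{1024} - \frac{78489 u^{3}}{2048} - \frac{448335 u^{2}}{4096} + \frac{492075 u}{8192} + \frac{820125}{16384}
d/du[G] - f(u) = - \frac{1701 u^{6}}{256} - \frac{5103 u^{5}}{512} + \frac{49815 u^{4}}{1024} + \frac{108135 u^{3}}{2048} - \frac{448335 u^{2}}{4096} - \frac{503253 u}{8192} + \frac{820125}{16384} != 0.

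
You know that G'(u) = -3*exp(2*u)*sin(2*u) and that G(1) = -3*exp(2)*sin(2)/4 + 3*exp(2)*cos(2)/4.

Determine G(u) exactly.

G(u) = 3*(-sin(2*u) + cos(2*u))*exp(2*u)/4

Whatever form G(u) takes, its d/du must return the stated G'(u).
A general antiderivative is -3*exp(2*u)*sin(2*u)/4 + 3*exp(2*u)*cos(2*u)/4 + C.
The condition gives C = -3*exp(2)*sin(2)/4 + 3*exp(2)*cos(2)/4 - (-3*exp(2)*sin(2)/4 + 3*exp(2)*cos(2)/4) = 0.
So G(u) = 3*(-sin(2*u) + cos(2*u))*exp(2*u)/4.
Check: d/du[3*(-sin(2*u) + cos(2*u))*exp(2*u)/4] = -3*exp(2*u)*sin(2*u) = G'(u).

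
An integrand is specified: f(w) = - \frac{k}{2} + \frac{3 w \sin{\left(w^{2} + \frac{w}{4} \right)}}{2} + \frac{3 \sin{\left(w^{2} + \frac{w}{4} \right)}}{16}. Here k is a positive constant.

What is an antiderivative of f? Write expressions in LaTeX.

Integrate term by term and add the pieces.
Check: d/dw[- \frac{2 k w + 3 \cos{\left(w^{2} + \frac{w}{4} \right)}}{4}] = - \frac{k}{2} + \frac{3 w \sin{\left(w^{2} + \frac{w}{4} \right)}}{2} + \frac{3 \sin{\left(w^{2} + \frac{w}{4} \right)}}{16} = f(w).

An antiderivative is F(w) = - \frac{2 k w + 3 \cos{\left(w^{2} + \frac{w}{4} \right)}}{4}.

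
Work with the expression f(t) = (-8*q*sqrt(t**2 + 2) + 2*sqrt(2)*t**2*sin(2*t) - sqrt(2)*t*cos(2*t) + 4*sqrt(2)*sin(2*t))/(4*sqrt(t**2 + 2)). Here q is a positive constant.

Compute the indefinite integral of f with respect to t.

F(t) = -2*q*t - sqrt(t**2/2 + 1)*cos(2*t)/2 + C

Since d/dt undoes antidifferentiation here, F'(t) = f(t) is required of F(t).
Check: d/dt[-2*q*t - sqrt(t**2/2 + 1)*cos(2*t)/2] = sqrt(2)*(-4*sqrt(2)*q*sqrt(t**2 + 2) + 2*t**2*sin(2*t) - t*cos(2*t) + 4*sin(2*t))/(4*sqrt(t**2 + 2)), which equals f(t).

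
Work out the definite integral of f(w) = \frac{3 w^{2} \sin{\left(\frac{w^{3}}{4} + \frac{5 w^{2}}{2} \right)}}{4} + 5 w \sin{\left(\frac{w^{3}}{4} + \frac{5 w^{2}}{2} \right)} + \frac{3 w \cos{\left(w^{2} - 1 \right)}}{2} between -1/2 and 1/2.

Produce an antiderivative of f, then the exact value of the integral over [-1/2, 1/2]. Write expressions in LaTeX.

Antiderivative: F(w) = \frac{3 \sin{\left(w^{2} - 1 \right)}}{4} - \cos{\left(\frac{w^{3}}{4} + \frac{5 w^{2}}{2} \right)}; value = - \cos{\left(\frac{21}{32} \right)} + \cos{\left(\frac{19}{32} \right)}

The integrand splits into summands that can be handled one at a time.
F(w) = \frac{3 \sin{\left(w^{2} - 1 \right)}}{4} - \cos{\left(\frac{w^{3}}{4} + \frac{5 w^{2}}{2} \right)} is an antiderivative of f.
Check: d/dw[\frac{3 \sin{\left(w^{2} - 1 \right)}}{4} - \cos{\left(\frac{w^{3}}{4} + \frac{5 w^{2}}{2} \right)}] = \frac{3 w^{2} \sin{\left(\frac{w^{3}}{4} + \frac{5 w^{2}}{2} \right)}}{4} + 5 w \sin{\left(\frac{w^{3}}{4} + \frac{5 w^{2}}{2} \right)} + \frac{3 w \cos{\left(w^{2} - 1 \right)}}{2} = f(w).
F(1/2) = - \cos{\left(\frac{21}{32} \right)} - \frac{3 \sin{\left(\frac{3}{4} \right)}}{4}; F(-1/2) = - \cos{\left(\frac{19}{32} \right)} - \frac{3 \sin{\left(\frac{3}{4} \right)}}{4}.
Integral = F(1/2) - F(-1/2) = - \cos{\left(\frac{21}{32} \right)} + \cos{\left(\frac{19}{32} \right)}.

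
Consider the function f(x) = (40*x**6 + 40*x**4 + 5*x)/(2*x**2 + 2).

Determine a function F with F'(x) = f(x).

Check any antiderivative F(x) by computing F'(x) and comparing it with f(x).
Check: d/dx[(48*x**5 + 15*log(x**2/2 + 1/2) + 8)/12] = (40*x**6 + 40*x**4 + 5*x)/(2*x**2 + 2) = f(x).

An antiderivative is F(x) = (48*x**5 + 15*log(x**2/2 + 1/2) + 8)/12.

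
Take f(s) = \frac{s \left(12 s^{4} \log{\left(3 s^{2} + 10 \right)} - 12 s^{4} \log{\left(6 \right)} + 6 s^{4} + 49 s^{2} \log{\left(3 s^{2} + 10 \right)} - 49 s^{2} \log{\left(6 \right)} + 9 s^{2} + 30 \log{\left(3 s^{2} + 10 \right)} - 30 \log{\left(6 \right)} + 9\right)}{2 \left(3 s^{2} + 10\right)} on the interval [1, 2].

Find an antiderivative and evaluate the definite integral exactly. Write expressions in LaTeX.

f has the shape u'v + uv' for u = \frac{s^{4}}{2} + \frac{3 s^{2}}{4} + \frac{3}{4} and v = \log{\left(\frac{s^{2}}{2} + \frac{5}{3} \right)} — it is the derivative of the product u*v.
F(s) = \frac{\left(2 s^{4} + 3 s^{2} + 3\right) \log{\left(\frac{s^{2}}{2} + \frac{5}{3} \right)}}{4} is an antiderivative of f.
Check: d/ds[\frac{\left(2 s^{4} + 3 s^{2} + 3\right) \log{\left(\frac{s^{2}}{2} + \frac{5}{3} \right)}}{4}] = \frac{12 s^{5} \log{\left(3 s^{2} + 10 \right)} - 12 s^{5} \log{\left(6 \right)} + 6 s^{5} + 49 s^{3} \log{\left(3 s^{2} + 10 \right)} - 49 s^{3} \log{\left(6 \right)} + 9 s^{3} + 30 s \log{\left(3 s^{2} + 10 \right)} - 30 s \log{\left(6 \right)} + 9 s}{6 s^{2} + 20}, which equals f(s).
F(2) = \frac{47 \log{\left(\frac{11}{3} \right)}}{4}; F(1) = 2 \log{\left(\frac{13}{6} \right)}.
Integral = F(2) - F(1) = - 2 \log{\left(\frac{13}{6} \right)} + \frac{47 \log{\left(\frac{11}{3} \right)}}{4}.

Antiderivative: F(s) = \frac{\left(2 s^{4} + 3 s^{2} + 3\right) \log{\left(\frac{s^{2}}{2} + \frac{5}{3} \right)}}{4}; value = - 2 \log{\left(\frac{13}{6} \right)} + \frac{47 \log{\left(\frac{11}{3} \right)}}{4}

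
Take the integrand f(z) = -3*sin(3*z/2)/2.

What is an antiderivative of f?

Any candidate F(z) must reproduce f(z) exactly when differentiated.
Check: d/dz[cos(3*z/2)] = -3*sin(3*z/2)/2 = f(z).

An antiderivative is F(z) = cos(3*z/2).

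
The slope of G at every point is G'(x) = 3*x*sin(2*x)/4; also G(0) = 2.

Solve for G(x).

G(x) = (-6*x*cos(2*x) + 3*sin(2*x) + 32)/16

Check a candidate G(x) by differentiating: d/dx[G] must match the given G'(x).
A general antiderivative is -3*x*cos(2*x)/8 + 3*sin(2*x)/16 + C.
The condition gives C = 2 - (0) = 2.
So G(x) = (-6*x*cos(2*x) + 3*sin(2*x) + 32)/16.
Check: d/dx[(-6*x*cos(2*x) + 3*sin(2*x) + 32)/16] = 3*x*sin(2*x)/4 = G'(x).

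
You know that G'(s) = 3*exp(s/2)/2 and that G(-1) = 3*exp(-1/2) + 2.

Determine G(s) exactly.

Whatever form G(s) takes, its d/ds must return the stated G'(s).
A general antiderivative is 3*exp(s/2) + C.
The condition gives C = 3*exp(-1/2) + 2 - (3*exp(-1/2)) = 2.
So G(s) = 3*exp(s/2) + 2.
Check: d/ds[3*exp(s/2) + 2] = 3*exp(s/2)/2 = G'(s).

G(s) = 3*exp(s/2) + 2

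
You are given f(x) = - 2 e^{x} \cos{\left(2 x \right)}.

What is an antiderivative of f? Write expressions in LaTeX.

Any candidate F(x) must reproduce f(x) exactly when differentiated.
Check: d/dx[- \frac{4 e^{x} \sin{\left(2 x \right)}}{5} - \frac{2 e^{x} \cos{\left(2 x \right)}}{5}] = - 2 e^{x} \cos{\left(2 x \right)} = f(x).

An antiderivative is F(x) = - \frac{4 e^{x} \sin{\left(2 x \right)}}{5} - \frac{2 e^{x} \cos{\left(2 x \right)}}{5}.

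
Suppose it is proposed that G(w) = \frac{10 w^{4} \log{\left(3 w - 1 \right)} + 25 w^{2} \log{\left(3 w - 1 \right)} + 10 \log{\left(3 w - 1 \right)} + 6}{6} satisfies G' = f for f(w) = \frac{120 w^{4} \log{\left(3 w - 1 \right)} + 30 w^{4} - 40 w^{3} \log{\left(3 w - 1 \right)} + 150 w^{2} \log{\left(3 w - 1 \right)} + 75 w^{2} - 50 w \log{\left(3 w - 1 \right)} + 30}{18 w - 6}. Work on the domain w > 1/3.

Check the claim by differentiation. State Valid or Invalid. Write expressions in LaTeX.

d/dw[G] = \frac{120 w^{4} \log{\left(3 w - 1 \right)} + 30 w^{4} - 40 w^{3} \log{\left(3 w - 1 \right)} + 150 w^{2} \log{\left(3 w - 1 \right)} + 75 w^{2} - 50 w \log{\left(3 w - 1 \right)} + 30}{18 w - 6}
This equals f(w) exactly, so the claim holds.

Valid: G'(w) = f(w).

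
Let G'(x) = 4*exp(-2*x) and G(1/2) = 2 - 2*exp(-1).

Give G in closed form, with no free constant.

Any candidate G(x) must reproduce the stated G'(x) exactly.
A general antiderivative is -2*exp(-2*x) + C.
The condition gives C = 2 - 2*exp(-1) - (-2*exp(-1)) = 2.
So G(x) = 2 - 2*exp(-2*x).
Check: d/dx[2 - 2*exp(-2*x)] = 4*exp(-2*x) = G'(x).

G(x) = 2 - 2*exp(-2*x)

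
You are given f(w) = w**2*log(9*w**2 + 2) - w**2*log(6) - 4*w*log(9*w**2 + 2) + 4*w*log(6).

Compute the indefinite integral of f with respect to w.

F(w) = w**3*log(3*w**2/2 + 1/3)/3 - 2*w**3/9 - 2*w**2*log(3*w**2/2 + 1/3) + 2*w**2 + 4*w/27 - 4*log(w**2 + 2/9)/9 - 4*sqrt(2)*atan(3*sqrt(2)*w/2)/81 + C

Integrate term by term and add the pieces.
Check: d/dw[w**3*log(3*w**2/2 + 1/3)/3 - 2*w**3/9 - 2*w**2*log(3*w**2/2 + 1/3) + 2*w**2 + 4*w/27 - 4*log(w**2 + 2/9)/9 - 4*sqrt(2)*atan(3*sqrt(2)*w/2)/81] = w**2*log(9*w**2 + 2) - w**2*log(6) - 4*w*log(9*w**2 + 2) + 4*w*log(6) = f(w).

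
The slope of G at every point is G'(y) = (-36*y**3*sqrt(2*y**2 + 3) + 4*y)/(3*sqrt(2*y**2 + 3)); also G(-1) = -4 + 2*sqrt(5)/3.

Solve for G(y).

Differentiate the proposed G(y) back; it has to land on the given G'(y).
A general antiderivative is -3*y**4 + 2*sqrt(2*y**2 + 3)/3 + C.
The condition gives C = -4 + 2*sqrt(5)/3 - (-3 + 2*sqrt(5)/3) = -1.
So G(y) = (-9*y**4 + 2*sqrt(2*y**2 + 3) - 3)/3.
Check: d/dy[(-9*y**4 + 2*sqrt(2*y**2 + 3) - 3)/3] = (-36*y**3*sqrt(2*y**2 + 3) + 4*y)/(3*sqrt(2*y**2 + 3)) = G'(y).

G(y) = (-9*y**4 + 2*sqrt(2*y**2 + 3) - 3)/3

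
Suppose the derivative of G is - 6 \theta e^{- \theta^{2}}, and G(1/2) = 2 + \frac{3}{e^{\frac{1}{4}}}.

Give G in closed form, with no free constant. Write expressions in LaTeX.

G(\theta) = \left(2 e^{\theta^{2}} + 3\right) e^{- \theta^{2}}

G'(\theta) matches the chain-rule pattern g'(h)*h' with inner function h(\theta) = - \theta^{2}; substituting u = h(\theta) collapses the integral.
A general antiderivative is 3 e^{- \theta^{2}} + C.
The condition gives C = 2 + \frac{3}{e^{\frac{1}{4}}} - (\frac{3}{e^{\frac{1}{4}}}) = 2.
So G(\theta) = \left(2 e^{\theta^{2}} + 3\right) e^{- \theta^{2}}.
Check: d/d\theta[\left(2 e^{\theta^{2}} + 3\right) e^{- \theta^{2}}] = - 6 \theta e^{- \theta^{2}} = G'(\theta).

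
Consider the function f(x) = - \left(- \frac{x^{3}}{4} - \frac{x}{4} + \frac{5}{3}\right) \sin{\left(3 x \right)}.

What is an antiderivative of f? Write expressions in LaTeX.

Any candidate F(x) must reproduce f(x) exactly when differentiated.
Check: d/dx[- \frac{x^{3} \cos{\left(3 x \right)}}{12} + \frac{x^{2} \sin{\left(3 x \right)}}{12} - \frac{x \cos{\left(3 x \right)}}{36} + \frac{\sin{\left(3 x \right)}}{108} + \frac{5 \cos{\left(3 x \right)}}{9}] = \frac{x^{3} \sin{\left(3 x \right)}}{4} + \frac{x \sin{\left(3 x \right)}}{4} - \frac{5 \sin{\left(3 x \right)}}{3}, which equals f(x).

An antiderivative is F(x) = - \frac{x^{3} \cos{\left(3 x \right)}}{12} + \frac{x^{2} \sin{\left(3 x \right)}}{12} - \frac{x \cos{\left(3 x \right)}}{36} + \frac{\sin{\left(3 x \right)}}{108} + \frac{5 \cos{\left(3 x \right)}}{9}.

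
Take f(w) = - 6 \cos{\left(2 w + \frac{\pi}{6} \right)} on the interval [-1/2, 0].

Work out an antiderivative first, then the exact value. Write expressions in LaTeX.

Antiderivative: F(w) = - 3 \sin{\left(2 w + \frac{\pi}{6} \right)}; value = - \frac{3}{2} + 3 \cos{\left(1 + \frac{\pi}{3} \right)}

A candidate is checked by its d/dw: the result must match f(w).
F(w) = - 3 \sin{\left(2 w + \frac{\pi}{6} \right)} is an antiderivative of f.
Check: d/dw[- 3 \sin{\left(2 w + \frac{\pi}{6} \right)}] = - 6 \cos{\left(2 w + \frac{\pi}{6} \right)} = f(w).
F(0) = - \frac{3}{2}; F(-1/2) = - 3 \cos{\left(1 + \frac{\pi}{3} \right)}.
Integral = F(0) - F(-1/2) = - \frac{3}{2} + 3 \cos{\left(1 + \frac{\pi}{3} \right)}.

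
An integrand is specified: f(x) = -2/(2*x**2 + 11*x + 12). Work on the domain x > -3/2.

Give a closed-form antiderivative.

Factor the denominator ((x + 4)*(2*x + 3)) and decompose: f = -4/(5*(2*x + 3)) + 2/(5*(x + 4)); each piece integrates to a log, atan, or power term.
Check: d/dx[-2*log(x + 3/2)/5 + 2*log(x + 4)/5] = -2/(2*x**2 + 11*x + 12) = f(x).

An antiderivative is F(x) = -2*log(x + 3/2)/5 + 2*log(x + 4)/5.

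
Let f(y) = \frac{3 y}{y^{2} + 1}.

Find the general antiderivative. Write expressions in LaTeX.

F(y) = \frac{3 \log{\left(2 y^{2} + 2 \right)}}{2} + C

The substitution u = 2 y^{2} + 2 works: f is exactly (dF/du)*(du/dy) for that inner function.
Check: d/dy[\frac{3 \log{\left(2 y^{2} + 2 \right)}}{2}] = \frac{3 y}{y^{2} + 1} = f(y).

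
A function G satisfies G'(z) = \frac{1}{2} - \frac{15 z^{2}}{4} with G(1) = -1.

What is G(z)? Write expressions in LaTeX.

For G(z) to be correct, d/dz[G] must agree with the stated G'(z) identically.
A general antiderivative is - \frac{5 z^{3}}{4} + \frac{z}{2} - \frac{5}{4} + C.
The condition gives C = -1 - (-2) = 1.
So G(z) = - \frac{5 z^{3}}{4} + \frac{z}{2} - \frac{1}{4}.
Check: d/dz[- \frac{5 z^{3}}{4} + \frac{z}{2} - \frac{1}{4}] = \frac{1}{2} - \frac{15 z^{2}}{4} = G'(z).

G(z) = - \frac{5 z^{3}}{4} + \frac{z}{2} - \frac{1}{4}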